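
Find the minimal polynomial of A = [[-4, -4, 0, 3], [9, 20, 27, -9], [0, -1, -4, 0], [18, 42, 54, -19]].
m_A(x) = (x + 1)^2(x + 4)

The characteristic polynomial factors as (x + 1)^3(x + 4). The minimal polynomial is ∏(x - λ)^{k_λ} where k_λ is the size of the largest Jordan block at λ.

For λ = -4: rank(A + 4I) = 3, and the largest Jordan block has size 1 (the smallest k with rank((A + 4I)^k) = rank((A + 4I)^(k+1))).
For λ = -1: rank(A + I) = 2, and the largest Jordan block has size 2 (the smallest k with rank((A + I)^k) = rank((A + I)^(k+1))).

So m_A(x) = (x + 1)^2(x + 4).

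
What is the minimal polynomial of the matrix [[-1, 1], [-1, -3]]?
m_A(x) = (x + 2)^2

The characteristic polynomial factors as (x + 2)^2. The minimal polynomial is ∏(x - λ)^{k_λ} where k_λ is the size of the largest Jordan block at λ.

For λ = -2: rank(A + 2I) = 1, and the largest Jordan block has size 2 (the smallest k with rank((A + 2I)^k) = rank((A + 2I)^(k+1))).

So m_A(x) = (x + 2)^2.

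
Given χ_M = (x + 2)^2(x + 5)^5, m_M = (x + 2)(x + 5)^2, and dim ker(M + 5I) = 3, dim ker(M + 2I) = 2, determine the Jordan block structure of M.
Jordan blocks: (-5, 2), (-5, 2), (-5, 1), (-2, 1), (-2, 1)

λ = -5: algebraic multiplicity 5 (exponent in χ_M), largest block size 2 (exponent in m_M), 3 blocks (geometric multiplicity). These force block sizes [2, 2, 1].
λ = -2: algebraic multiplicity 2 (exponent in χ_M), largest block size 1 (exponent in m_M), 2 blocks (geometric multiplicity). These force block sizes [1, 1].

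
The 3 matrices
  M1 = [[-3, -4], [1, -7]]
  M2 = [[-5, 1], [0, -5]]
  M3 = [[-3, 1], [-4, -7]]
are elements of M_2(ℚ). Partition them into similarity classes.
Characteristic polynomials: χ_{M1} = (x + 5)^2, χ_{M2} = (x + 5)^2, χ_{M3} = (x + 5)^2.

{M1, M2, M3}: invariant factors (x + 5)^2.

Matrices are similar if and only if their invariant-factor lists agree; the partition into similarity classes is {M1, M2, M3}.

1 class: {M1, M2, M3}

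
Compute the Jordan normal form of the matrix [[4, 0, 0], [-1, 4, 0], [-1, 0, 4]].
The characteristic polynomial is det(xI - A) = (x - 4)^3, so the eigenvalues are 4 (algebraic multiplicity 3).

For λ = 4: rank(A - 4I) = 1, rank((A - 4I)^2) = 0. The eigenspace has dimension 3 - 1 = 2, so there are 2 Jordan blocks; the rank sequence gives block sizes [2, 1].

Assembling the blocks gives the Jordan form J above.

J = [[4, 1, 0], [0, 4, 0], [0, 0, 4]]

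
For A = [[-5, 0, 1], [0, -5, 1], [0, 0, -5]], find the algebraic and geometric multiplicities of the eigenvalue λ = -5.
The characteristic polynomial is (x + 5)^3, so the factor x + 5 appears with exponent 3: the algebraic multiplicity is 3.

rank(A + 5I) = 1, so the eigenspace has dimension 3 - 1 = 2: the geometric multiplicity is 2.

Since 2 < 3, A is not diagonalizable.

algebraic multiplicity 3, geometric multiplicity 2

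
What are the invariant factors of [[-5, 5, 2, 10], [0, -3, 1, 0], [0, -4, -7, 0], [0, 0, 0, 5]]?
The Jordan structure of A has elementary divisors (x + 5)^3, (x - 5). Arranging the block sizes at each eigenvalue in decreasing order and taking row products gives the invariant factors.

Invariant factors (smallest first, each dividing the next): (x - 5)(x + 5)^3.

Check: the last factor (x - 5)(x + 5)^3 is the minimal polynomial, and the product (x - 5)(x + 5)^3 is the characteristic polynomial.

(x - 5)(x + 5)^3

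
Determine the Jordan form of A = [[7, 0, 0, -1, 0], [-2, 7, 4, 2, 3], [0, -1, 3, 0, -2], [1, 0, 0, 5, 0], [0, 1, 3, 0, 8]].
The characteristic polynomial is det(xI - A) = (x - 6)^5, so the eigenvalues are 6 (algebraic multiplicity 5).

For λ = 6: rank(A - 6I) = 3, rank((A - 6I)^2) = 1, rank((A - 6I)^3) = 0. The eigenspace has dimension 5 - 3 = 2, so there are 2 Jordan blocks; the rank sequence gives block sizes [3, 2].

Assembling the blocks gives the Jordan form J above.

J = [[6, 1, 0, 0, 0], [0, 6, 1, 0, 0], [0, 0, 6, 0, 0], [0, 0, 0, 6, 1], [0, 0, 0, 0, 6]]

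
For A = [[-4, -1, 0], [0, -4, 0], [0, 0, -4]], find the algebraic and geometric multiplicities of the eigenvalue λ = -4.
The characteristic polynomial is (x + 4)^3, so the factor x + 4 appears with exponent 3: the algebraic multiplicity is 3.

rank(A + 4I) = 1, so the eigenspace has dimension 3 - 1 = 2: the geometric multiplicity is 2.

Since 2 < 3, A is not diagonalizable.

algebraic multiplicity 3, geometric multiplicity 2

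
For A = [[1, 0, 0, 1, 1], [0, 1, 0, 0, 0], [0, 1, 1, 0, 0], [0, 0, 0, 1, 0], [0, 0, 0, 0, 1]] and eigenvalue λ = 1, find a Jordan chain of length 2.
v_1 = [[0, 1, -1, 0, 0]]^T, v_2 = [[0, 0, 1, 0, 0]]^T

We seek v_1 ∈ ker((A - I)^2) \ ker(A - I), then set v_{i+1} = (A - I) v_i.

One such chain is v_1 = [[0, 1, -1, 0, 0]]^T, v_2 = [[0, 0, 1, 0, 0]]^T. Check: (A - I) v_2 = [[0, 0, 0, 0, 0]]^T = 0.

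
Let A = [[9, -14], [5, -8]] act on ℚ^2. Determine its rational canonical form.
The invariant factors of A (the non-unit diagonal entries of the Smith normal form of xI - A over ℚ[x]) are (x - 2)(x + 1), each dividing the next. The characteristic polynomial is their product, (x - 2)(x + 1).

The rational canonical form is the block-diagonal matrix of companion matrices C(f_i):
R = [[0, 2], [1, 1]].

R = [[0, 2], [1, 1]]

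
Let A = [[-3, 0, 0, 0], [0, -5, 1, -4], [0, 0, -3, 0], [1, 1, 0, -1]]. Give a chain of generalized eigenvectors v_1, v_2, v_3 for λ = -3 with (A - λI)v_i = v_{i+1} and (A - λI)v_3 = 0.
We seek v_1 ∈ ker((A + 3I)^3) \ ker((A + 3I)^2), then set v_{i+1} = (A + 3I) v_i.

One such chain is v_1 = [[-1, -1, 3, 1]]^T, v_2 = [[0, 1, 0, 0]]^T, v_3 = [[0, -2, 0, 1]]^T. Check: (A + 3I) v_3 = [[0, 0, 0, 0]]^T = 0.

v_1 = [[-1, -1, 3, 1]]^T, v_2 = [[0, 1, 0, 0]]^T, v_3 = [[0, -2, 0, 1]]^T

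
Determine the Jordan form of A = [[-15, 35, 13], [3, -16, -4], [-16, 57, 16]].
The characteristic polynomial is det(xI - A) = (x + 5)^3, so the eigenvalues are -5 (algebraic multiplicity 3).

For λ = -5: rank(A + 5I) = 2, rank((A + 5I)^2) = 1, rank((A + 5I)^3) = 0. The eigenspace has dimension 3 - 2 = 1, so there is 1 Jordan block; the rank sequence gives block sizes [3].

Assembling the blocks gives the Jordan form J above.

J = [[-5, 1, 0], [0, -5, 1], [0, 0, -5]]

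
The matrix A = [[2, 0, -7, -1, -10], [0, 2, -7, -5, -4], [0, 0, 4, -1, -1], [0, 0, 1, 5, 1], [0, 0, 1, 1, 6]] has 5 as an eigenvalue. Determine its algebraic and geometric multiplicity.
algebraic multiplicity 3, geometric multiplicity 1

The characteristic polynomial is (x - 5)^3(x - 2)^2, so the factor x - 5 appears with exponent 3: the algebraic multiplicity is 3.

rank(A - 5I) = 4, so the eigenspace has dimension 5 - 4 = 1: the geometric multiplicity is 1.

Since 1 < 3, A is not diagonalizable.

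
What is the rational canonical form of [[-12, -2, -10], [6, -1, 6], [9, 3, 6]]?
R = [[0, 0, -18], [1, 0, -18], [0, 1, -7]]

The invariant factors of A (the non-unit diagonal entries of the Smith normal form of xI - A over ℚ[x]) are (x + 3)(x^2 + 4x + 6), each dividing the next. The characteristic polynomial is their product, (x + 3)(x^2 + 4x + 6).

The rational canonical form is the block-diagonal matrix of companion matrices C(f_i):
R = [[0, 0, -18], [1, 0, -18], [0, 1, -7]].

Note the characteristic polynomial does not split into linear factors over ℚ, so A has no Jordan form over ℚ; the rational canonical form exists over any field.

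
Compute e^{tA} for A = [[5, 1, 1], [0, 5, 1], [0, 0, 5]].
A has Jordan form J = [[5, 1, 0], [0, 5, 1], [0, 0, 5]] with A = PJP^{-1}, so e^{tA} = P e^{tJ} P^{-1}.

For a Jordan block J_k(λ), e^{tJ_k(λ)} = e^{λt} · (I + tN + t^2 N^2/2! + ... + t^{k-1} N^{k-1}/(k-1)!) where N is the nilpotent superdiagonal part.

Assembling the blocks and conjugating back gives the entries of e^{tA} as shown above.

e^{tA} = [[e^{5*t}, t*e^{5*t}, t*(t + 2)*e^{5*t}/2], [0, e^{5*t}, t*e^{5*t}], [0, 0, e^{5*t}]]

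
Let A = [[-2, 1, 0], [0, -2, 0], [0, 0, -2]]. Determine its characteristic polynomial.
χ_A(x) = (x + 2)^3

xI - A = [[x + 2, -1, 0], [0, x + 2, 0], [0, 0, x + 2]].

Expanding det(xI - A) along the first row:
det(xI - A) = + (x + 2)·det([[x + 2, 0], [0, x + 2]]) - (-1)·det([[0, 0], [0, x + 2]]) + (0)·det([[0, x + 2], [0, 0]]).

Evaluating gives χ_A(x) = x^3 + 6x^2 + 12x + 8 = (x + 2)^3.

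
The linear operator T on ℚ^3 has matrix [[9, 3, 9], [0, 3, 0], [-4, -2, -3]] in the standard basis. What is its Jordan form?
The characteristic polynomial is det(xI - A) = (x - 3)^3, so the eigenvalues are 3 (algebraic multiplicity 3).

For λ = 3: rank(A - 3I) = 1, rank((A - 3I)^2) = 0. The eigenspace has dimension 3 - 1 = 2, so there are 2 Jordan blocks; the rank sequence gives block sizes [2, 1].

Assembling the blocks gives the Jordan form J above.

J = [[3, 1, 0], [0, 3, 0], [0, 0, 3]]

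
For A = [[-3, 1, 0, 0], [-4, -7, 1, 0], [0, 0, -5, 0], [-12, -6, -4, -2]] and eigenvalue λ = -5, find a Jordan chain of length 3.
We seek v_1 ∈ ker((A + 5I)^3) \ ker((A + 5I)^2), then set v_{i+1} = (A + 5I) v_i.

One such chain is v_1 = [[0, 0, 1, 2]]^T, v_2 = [[0, 1, 0, 2]]^T, v_3 = [[1, -2, 0, 0]]^T. Check: (A + 5I) v_3 = [[0, 0, 0, 0]]^T = 0.

v_1 = [[0, 0, 1, 2]]^T, v_2 = [[0, 1, 0, 2]]^T, v_3 = [[1, -2, 0, 0]]^T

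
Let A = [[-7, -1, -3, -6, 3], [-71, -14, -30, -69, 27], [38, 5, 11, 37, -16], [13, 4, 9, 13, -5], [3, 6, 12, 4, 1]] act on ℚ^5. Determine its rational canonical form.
The invariant factors of A (the non-unit diagonal entries of the Smith normal form of xI - A over ℚ[x]) are x^2 + x + 3, (x - 6)(x^2 + x + 3), each dividing the next. The characteristic polynomial is their product, (x - 6)(x^2 + x + 3)^2.

The rational canonical form is the block-diagonal matrix of companion matrices C(f_i):
R = [[0, -3, 0, 0, 0], [1, -1, 0, 0, 0], [0, 0, 0, 0, 18], [0, 0, 1, 0, 3], [0, 0, 0, 1, 5]].

Note the characteristic polynomial does not split into linear factors over ℚ, so A has no Jordan form over ℚ; the rational canonical form exists over any field.

R = [[0, -3, 0, 0, 0], [1, -1, 0, 0, 0], [0, 0, 0, 0, 18], [0, 0, 1, 0, 3], [0, 0, 0, 1, 5]]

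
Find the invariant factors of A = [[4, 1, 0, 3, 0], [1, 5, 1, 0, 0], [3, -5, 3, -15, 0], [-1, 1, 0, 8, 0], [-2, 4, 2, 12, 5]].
x - 5, x - 5, (x - 5)^3

The Jordan structure of A has elementary divisors (x - 5)^3, (x - 5), (x - 5). Arranging the block sizes at each eigenvalue in decreasing order and taking row products gives the invariant factors.

Invariant factors (smallest first, each dividing the next): x - 5, x - 5, (x - 5)^3.

Check: the last factor (x - 5)^3 is the minimal polynomial, and the product (x - 5)^5 is the characteristic polynomial.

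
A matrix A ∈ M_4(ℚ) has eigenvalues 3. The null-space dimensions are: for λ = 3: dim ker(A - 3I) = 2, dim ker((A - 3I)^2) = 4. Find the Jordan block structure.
λ = 3: successive nullity increments [2, 2] count blocks of size ≥ k; block sizes are [2, 2].

Jordan blocks: (3, 2), (3, 2)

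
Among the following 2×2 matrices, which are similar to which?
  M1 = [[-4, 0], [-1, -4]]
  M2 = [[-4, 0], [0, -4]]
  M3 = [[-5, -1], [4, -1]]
Characteristic polynomials: χ_{M1} = (x + 4)^2, χ_{M2} = (x + 4)^2, χ_{M3} = (x + 3)^2.

{M1}: invariant factors (x + 4)^2.

{M2}: invariant factors x + 4, x + 4.

{M3}: invariant factors (x + 3)^2.

Matrices are similar if and only if their invariant-factor lists agree; the partition into similarity classes is {M1}, {M2}, {M3}.

3 classes: {M1}, {M2}, {M3}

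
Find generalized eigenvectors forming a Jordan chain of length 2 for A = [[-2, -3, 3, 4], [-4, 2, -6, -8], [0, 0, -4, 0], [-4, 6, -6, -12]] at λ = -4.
We seek v_1 ∈ ker((A + 4I)^2) \ ker(A + 4I), then set v_{i+1} = (A + 4I) v_i.

One such chain is v_1 = [[0, 1, 0, 1]]^T, v_2 = [[1, -2, 0, -2]]^T. Check: (A + 4I) v_2 = [[0, 0, 0, 0]]^T = 0.

v_1 = [[0, 1, 0, 1]]^T, v_2 = [[1, -2, 0, -2]]^T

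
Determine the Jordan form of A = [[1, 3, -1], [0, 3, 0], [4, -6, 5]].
The characteristic polynomial is det(xI - A) = (x - 3)^3, so the eigenvalues are 3 (algebraic multiplicity 3).

For λ = 3: rank(A - 3I) = 1, rank((A - 3I)^2) = 0. The eigenspace has dimension 3 - 1 = 2, so there are 2 Jordan blocks; the rank sequence gives block sizes [2, 1].

Assembling the blocks gives the Jordan form J above.

J = [[3, 1, 0], [0, 3, 0], [0, 0, 3]]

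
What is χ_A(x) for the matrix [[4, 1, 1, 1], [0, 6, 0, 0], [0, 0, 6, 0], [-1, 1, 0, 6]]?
χ_A(x) = (x - 6)^2(x - 5)^2

xI - A = [[x - 4, -1, -1, -1], [0, x - 6, 0, 0], [0, 0, x - 6, 0], [1, -1, 0, x - 6]].

Expanding det(xI - A) along the first row:
det(xI - A) = + (x - 4)·det([[x - 6, 0, 0], [0, x - 6, 0], [-1, 0, x - 6]]) - (-1)·det([[0, 0, 0], [0, x - 6, 0], [1, 0, x - 6]]) + (-1)·det([[0, x - 6, 0], [0, 0, 0], [1, -1, x - 6]]) - (-1)·det([[0, x - 6, 0], [0, 0, x - 6], [1, -1, 0]]).

Evaluating gives χ_A(x) = x^4 - 22x^3 + 181x^2 - 660x + 900 = (x - 6)^2(x - 5)^2.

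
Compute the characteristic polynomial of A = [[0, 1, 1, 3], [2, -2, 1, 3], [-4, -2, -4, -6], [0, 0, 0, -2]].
χ_A(x) = (x + 2)^4

xI - A = [[x, -1, -1, -3], [-2, x + 2, -1, -3], [4, 2, x + 4, 6], [0, 0, 0, x + 2]].

Expanding det(xI - A) along the first row:
det(xI - A) = + (x)·det([[x + 2, -1, -3], [2, x + 4, 6], [0, 0, x + 2]]) - (-1)·det([[-2, -1, -3], [4, x + 4, 6], [0, 0, x + 2]]) + (-1)·det([[-2, x + 2, -3], [4, 2, 6], [0, 0, x + 2]]) - (-3)·det([[-2, x + 2, -1], [4, 2, x + 4], [0, 0, 0]]).

Evaluating gives χ_A(x) = x^4 + 8x^3 + 24x^2 + 32x + 16 = (x + 2)^4.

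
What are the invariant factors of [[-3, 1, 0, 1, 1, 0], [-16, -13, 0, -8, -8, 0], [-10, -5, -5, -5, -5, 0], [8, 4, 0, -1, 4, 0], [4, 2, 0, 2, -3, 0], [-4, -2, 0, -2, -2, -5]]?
x + 5, x + 5, x + 5, x + 5, (x + 5)^2

The Jordan structure of A has elementary divisors (x + 5)^2, (x + 5), (x + 5), (x + 5), (x + 5). Arranging the block sizes at each eigenvalue in decreasing order and taking row products gives the invariant factors.

Invariant factors (smallest first, each dividing the next): x + 5, x + 5, x + 5, x + 5, (x + 5)^2.

Check: the last factor (x + 5)^2 is the minimal polynomial, and the product (x + 5)^6 is the characteristic polynomial.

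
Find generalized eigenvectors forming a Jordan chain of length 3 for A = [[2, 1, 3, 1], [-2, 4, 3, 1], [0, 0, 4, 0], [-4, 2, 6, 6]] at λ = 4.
v_1 = [[0, 0, 1, -2]]^T, v_2 = [[1, 1, 0, 2]]^T, v_3 = [[1, 0, 0, 2]]^T

We seek v_1 ∈ ker((A - 4I)^3) \ ker((A - 4I)^2), then set v_{i+1} = (A - 4I) v_i.

One such chain is v_1 = [[0, 0, 1, -2]]^T, v_2 = [[1, 1, 0, 2]]^T, v_3 = [[1, 0, 0, 2]]^T. Check: (A - 4I) v_3 = [[0, 0, 0, 0]]^T = 0.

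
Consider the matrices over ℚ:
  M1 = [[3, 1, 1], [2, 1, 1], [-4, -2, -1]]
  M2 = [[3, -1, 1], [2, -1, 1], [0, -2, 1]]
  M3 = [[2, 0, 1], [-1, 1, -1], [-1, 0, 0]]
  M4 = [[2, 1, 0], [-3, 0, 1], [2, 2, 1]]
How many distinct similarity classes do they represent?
2 classes: {M1, M2, M4}, {M3}

Characteristic polynomials: χ_{M1} = (x - 1)^3, χ_{M2} = (x - 1)^3, χ_{M3} = (x - 1)^3, χ_{M4} = (x - 1)^3.

{M1, M2, M4}: invariant factors (x - 1)^3.

{M3}: invariant factors x - 1, (x - 1)^2.

Matrices are similar if and only if their invariant-factor lists agree; the partition into similarity classes is {M1, M2, M4}, {M3}.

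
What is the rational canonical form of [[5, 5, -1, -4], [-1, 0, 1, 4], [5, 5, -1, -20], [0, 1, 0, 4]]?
The invariant factors of A (the non-unit diagonal entries of the Smith normal form of xI - A over ℚ[x]) are x - 4, (x - 4)(x - 2)(x + 2), each dividing the next. The characteristic polynomial is their product, (x - 4)^2(x - 2)(x + 2).

The rational canonical form is the block-diagonal matrix of companion matrices C(f_i):
R = [[4, 0, 0, 0], [0, 0, 0, -16], [0, 1, 0, 4], [0, 0, 1, 4]].

R = [[4, 0, 0, 0], [0, 0, 0, -16], [0, 1, 0, 4], [0, 0, 1, 4]]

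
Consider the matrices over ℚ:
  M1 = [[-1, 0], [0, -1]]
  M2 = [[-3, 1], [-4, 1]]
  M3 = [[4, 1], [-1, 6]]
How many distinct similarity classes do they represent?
3 classes: {M1}, {M2}, {M3}

Characteristic polynomials: χ_{M1} = (x + 1)^2, χ_{M2} = (x + 1)^2, χ_{M3} = (x - 5)^2.

{M1}: invariant factors x + 1, x + 1.

{M2}: invariant factors (x + 1)^2.

{M3}: invariant factors (x - 5)^2.

Matrices are similar if and only if their invariant-factor lists agree; the partition into similarity classes is {M1}, {M2}, {M3}.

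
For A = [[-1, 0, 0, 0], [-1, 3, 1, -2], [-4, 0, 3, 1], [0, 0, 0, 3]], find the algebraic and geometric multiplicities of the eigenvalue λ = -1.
algebraic multiplicity 1, geometric multiplicity 1

The characteristic polynomial is (x - 3)^3(x + 1), so the factor x + 1 appears with exponent 1: the algebraic multiplicity is 1.

rank(A + I) = 3, so the eigenspace has dimension 4 - 3 = 1: the geometric multiplicity is 1.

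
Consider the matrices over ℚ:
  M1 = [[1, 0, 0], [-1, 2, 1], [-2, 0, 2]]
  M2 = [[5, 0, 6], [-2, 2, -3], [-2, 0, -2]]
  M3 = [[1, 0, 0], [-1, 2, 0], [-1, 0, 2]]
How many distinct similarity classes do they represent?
2 classes: {M1, M2}, {M3}

Characteristic polynomials: χ_{M1} = (x - 2)^2(x - 1), χ_{M2} = (x - 2)^2(x - 1), χ_{M3} = (x - 2)^2(x - 1).

{M1, M2}: invariant factors (x - 2)^2(x - 1).

{M3}: invariant factors x - 2, (x - 2)(x - 1).

Matrices are similar if and only if their invariant-factor lists agree; the partition into similarity classes is {M1, M2}, {M3}.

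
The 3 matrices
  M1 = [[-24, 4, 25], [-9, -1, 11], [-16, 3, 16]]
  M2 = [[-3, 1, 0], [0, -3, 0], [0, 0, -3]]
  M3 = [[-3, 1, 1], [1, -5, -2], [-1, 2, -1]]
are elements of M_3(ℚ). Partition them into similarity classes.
Characteristic polynomials: χ_{M1} = (x + 3)^3, χ_{M2} = (x + 3)^3, χ_{M3} = (x + 3)^3.

{M1, M3}: invariant factors (x + 3)^3.

{M2}: invariant factors x + 3, (x + 3)^2.

Matrices are similar if and only if their invariant-factor lists agree; the partition into similarity classes is {M1, M3}, {M2}.

2 classes: {M1, M3}, {M2}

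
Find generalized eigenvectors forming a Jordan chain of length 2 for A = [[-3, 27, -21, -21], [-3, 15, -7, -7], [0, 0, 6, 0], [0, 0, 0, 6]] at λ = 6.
v_1 = [[-2, 1, 0, 2]]^T, v_2 = [[3, 1, 0, 0]]^T

We seek v_1 ∈ ker((A - 6I)^2) \ ker(A - 6I), then set v_{i+1} = (A - 6I) v_i.

One such chain is v_1 = [[-2, 1, 0, 2]]^T, v_2 = [[3, 1, 0, 0]]^T. Check: (A - 6I) v_2 = [[0, 0, 0, 0]]^T = 0.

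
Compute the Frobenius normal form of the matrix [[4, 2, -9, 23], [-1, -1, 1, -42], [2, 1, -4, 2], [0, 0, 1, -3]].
The invariant factors of A (the non-unit diagonal entries of the Smith normal form of xI - A over ℚ[x]) are (x + 4)(x^3 + 4x - 4), each dividing the next. The characteristic polynomial is their product, (x + 4)(x^3 + 4x - 4).

The rational canonical form is the block-diagonal matrix of companion matrices C(f_i):
R = [[0, 0, 0, 16], [1, 0, 0, -12], [0, 1, 0, -4], [0, 0, 1, -4]].

Note the characteristic polynomial does not split into linear factors over ℚ, so A has no Jordan form over ℚ; the rational canonical form exists over any field.

R = [[0, 0, 0, 16], [1, 0, 0, -12], [0, 1, 0, -4], [0, 0, 1, -4]]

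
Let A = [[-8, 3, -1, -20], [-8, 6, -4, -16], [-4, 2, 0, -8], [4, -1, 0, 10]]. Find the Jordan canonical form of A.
J = [[2, 1, 0, 0], [0, 2, 0, 0], [0, 0, 2, 1], [0, 0, 0, 2]]

The characteristic polynomial is det(xI - A) = (x - 2)^4, so the eigenvalues are 2 (algebraic multiplicity 4).

For λ = 2: rank(A - 2I) = 2, rank((A - 2I)^2) = 0. The eigenspace has dimension 4 - 2 = 2, so there are 2 Jordan blocks; the rank sequence gives block sizes [2, 2].

Assembling the blocks gives the Jordan form J above.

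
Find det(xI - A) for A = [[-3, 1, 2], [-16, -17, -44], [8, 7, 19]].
xI - A = [[x + 3, -1, -2], [16, x + 17, 44], [-8, -7, x - 19]].

Expanding det(xI - A) along the first row:
det(xI - A) = + (x + 3)·det([[x + 17, 44], [-7, x - 19]]) - (-1)·det([[16, 44], [-8, x - 19]]) + (-2)·det([[16, x + 17], [-8, -7]]).

Evaluating gives χ_A(x) = x^3 + x^2 - 21x - 45 = (x - 5)(x + 3)^2.

χ_A(x) = (x - 5)(x + 3)^2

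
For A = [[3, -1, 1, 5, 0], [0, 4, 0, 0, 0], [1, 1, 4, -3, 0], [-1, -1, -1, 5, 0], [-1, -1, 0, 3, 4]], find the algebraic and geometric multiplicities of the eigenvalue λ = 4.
algebraic multiplicity 5, geometric multiplicity 3

The characteristic polynomial is (x - 4)^5, so the factor x - 4 appears with exponent 5: the algebraic multiplicity is 5.

rank(A - 4I) = 2, so the eigenspace has dimension 5 - 2 = 3: the geometric multiplicity is 3.

Since 3 < 5, A is not diagonalizable.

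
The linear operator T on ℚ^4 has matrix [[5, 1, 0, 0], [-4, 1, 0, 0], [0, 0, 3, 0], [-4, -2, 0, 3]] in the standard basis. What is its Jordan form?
The characteristic polynomial is det(xI - A) = (x - 3)^4, so the eigenvalues are 3 (algebraic multiplicity 4).

For λ = 3: rank(A - 3I) = 1, rank((A - 3I)^2) = 0. The eigenspace has dimension 4 - 1 = 3, so there are 3 Jordan blocks; the rank sequence gives block sizes [2, 1, 1].

Assembling the blocks gives the Jordan form J above.

J = [[3, 1, 0, 0], [0, 3, 0, 0], [0, 0, 3, 0], [0, 0, 0, 3]]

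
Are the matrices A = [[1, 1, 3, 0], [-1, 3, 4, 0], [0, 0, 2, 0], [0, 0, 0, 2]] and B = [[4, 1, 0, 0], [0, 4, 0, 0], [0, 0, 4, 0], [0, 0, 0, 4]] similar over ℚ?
trace(A) = 8 but trace(B) = 16. The trace is a similarity invariant, so A and B are not similar.

No.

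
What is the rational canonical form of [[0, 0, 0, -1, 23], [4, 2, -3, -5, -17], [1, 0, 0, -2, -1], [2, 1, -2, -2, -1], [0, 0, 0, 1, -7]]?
R = [[0, 0, 0, 0, 16], [1, 0, 0, 0, -48], [0, 1, 0, 0, 40], [0, 0, 1, 0, 0], [0, 0, 0, 1, -7]]

The invariant factors of A (the non-unit diagonal entries of the Smith normal form of xI - A over ℚ[x]) are (x - 1)(x^2 + 4x - 4)^2, each dividing the next. The characteristic polynomial is their product, (x - 1)(x^2 + 4x - 4)^2.

The rational canonical form is the block-diagonal matrix of companion matrices C(f_i):
R = [[0, 0, 0, 0, 16], [1, 0, 0, 0, -48], [0, 1, 0, 0, 40], [0, 0, 1, 0, 0], [0, 0, 0, 1, -7]].

Note the characteristic polynomial does not split into linear factors over ℚ, so A has no Jordan form over ℚ; the rational canonical form exists over any field.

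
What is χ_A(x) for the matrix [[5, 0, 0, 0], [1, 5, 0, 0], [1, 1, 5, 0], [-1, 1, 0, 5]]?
χ_A(x) = (x - 5)^4

xI - A = [[x - 5, 0, 0, 0], [-1, x - 5, 0, 0], [-1, -1, x - 5, 0], [1, -1, 0, x - 5]].

Expanding det(xI - A) along the first row:
det(xI - A) = + (x - 5)·det([[x - 5, 0, 0], [-1, x - 5, 0], [-1, 0, x - 5]]) - (0)·det([[-1, 0, 0], [-1, x - 5, 0], [1, 0, x - 5]]) + (0)·det([[-1, x - 5, 0], [-1, -1, 0], [1, -1, x - 5]]) - (0)·det([[-1, x - 5, 0], [-1, -1, x - 5], [1, -1, 0]]).

Evaluating gives χ_A(x) = x^4 - 20x^3 + 150x^2 - 500x + 625 = (x - 5)^4.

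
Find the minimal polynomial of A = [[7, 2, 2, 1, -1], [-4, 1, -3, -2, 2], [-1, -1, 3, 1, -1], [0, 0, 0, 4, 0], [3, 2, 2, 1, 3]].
The characteristic polynomial factors as (x - 4)^4(x - 2). The minimal polynomial is ∏(x - λ)^{k_λ} where k_λ is the size of the largest Jordan block at λ.

For λ = 2: rank(A - 2I) = 4, and the largest Jordan block has size 1 (the smallest k with rank((A - 2I)^k) = rank((A - 2I)^(k+1))).
For λ = 4: rank(A - 4I) = 3, and the largest Jordan block has size 3 (the smallest k with rank((A - 4I)^k) = rank((A - 4I)^(k+1))).

So m_A(x) = (x - 4)^3(x - 2).

m_A(x) = (x - 4)^3(x - 2)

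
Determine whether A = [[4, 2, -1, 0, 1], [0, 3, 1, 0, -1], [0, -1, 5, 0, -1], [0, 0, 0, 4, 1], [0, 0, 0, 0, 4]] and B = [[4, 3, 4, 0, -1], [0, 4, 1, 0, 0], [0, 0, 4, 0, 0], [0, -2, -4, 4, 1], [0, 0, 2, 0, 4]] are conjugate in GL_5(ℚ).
Yes.

Two matrices over a field are similar if and only if they have the same invariant factors.

Both A and B have characteristic polynomial (x - 4)^5 and minimal polynomial (x - 4)^3. Computing further, both have invariant factors (x - 4)^2, (x - 4)^3. Hence A and B are similar.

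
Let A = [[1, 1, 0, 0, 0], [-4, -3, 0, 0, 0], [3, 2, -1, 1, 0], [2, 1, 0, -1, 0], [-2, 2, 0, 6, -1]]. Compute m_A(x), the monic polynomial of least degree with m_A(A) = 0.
m_A(x) = (x + 1)^2

The characteristic polynomial factors as (x + 1)^5. The minimal polynomial is ∏(x - λ)^{k_λ} where k_λ is the size of the largest Jordan block at λ.

For λ = -1: rank(A + I) = 2, and the largest Jordan block has size 2 (the smallest k with rank((A + I)^k) = rank((A + I)^(k+1))).

So m_A(x) = (x + 1)^2.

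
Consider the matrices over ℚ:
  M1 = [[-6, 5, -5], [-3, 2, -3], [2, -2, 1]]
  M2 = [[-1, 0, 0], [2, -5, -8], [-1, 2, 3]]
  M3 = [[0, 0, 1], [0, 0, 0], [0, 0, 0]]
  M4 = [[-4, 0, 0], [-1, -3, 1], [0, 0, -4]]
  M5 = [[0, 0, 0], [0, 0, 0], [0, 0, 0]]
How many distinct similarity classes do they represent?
Characteristic polynomials: χ_{M1} = (x + 1)^3, χ_{M2} = (x + 1)^3, χ_{M3} = x^3, χ_{M4} = (x + 3)(x + 4)^2, χ_{M5} = x^3.

{M1, M2}: invariant factors x + 1, (x + 1)^2.

{M3}: invariant factors x, x^2.

{M4}: invariant factors x + 4, (x + 3)(x + 4).

{M5}: invariant factors x, x, x.

Matrices are similar if and only if their invariant-factor lists agree; the partition into similarity classes is {M1, M2}, {M3}, {M4}, {M5}.

4 classes: {M1, M2}, {M3}, {M4}, {M5}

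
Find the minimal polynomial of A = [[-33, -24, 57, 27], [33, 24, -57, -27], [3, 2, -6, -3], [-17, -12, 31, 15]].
m_A(x) = x^3

The characteristic polynomial factors as x^4. The minimal polynomial is ∏(x - λ)^{k_λ} where k_λ is the size of the largest Jordan block at λ.

For λ = 0: rank(A) = 2, and the largest Jordan block has size 3 (the smallest k with rank(A^k) = rank(A^(k+1))).

So m_A(x) = x^3.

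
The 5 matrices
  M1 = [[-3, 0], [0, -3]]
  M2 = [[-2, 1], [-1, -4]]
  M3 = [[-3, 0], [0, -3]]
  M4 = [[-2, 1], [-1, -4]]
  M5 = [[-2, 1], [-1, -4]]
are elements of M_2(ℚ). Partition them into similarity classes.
Characteristic polynomials: χ_{M1} = (x + 3)^2, χ_{M2} = (x + 3)^2, χ_{M3} = (x + 3)^2, χ_{M4} = (x + 3)^2, χ_{M5} = (x + 3)^2.

{M1, M3}: invariant factors x + 3, x + 3.

{M2, M4, M5}: invariant factors (x + 3)^2.

Matrices are similar if and only if their invariant-factor lists agree; the partition into similarity classes is {M1, M3}, {M2, M4, M5}.

2 classes: {M1, M3}, {M2, M4, M5}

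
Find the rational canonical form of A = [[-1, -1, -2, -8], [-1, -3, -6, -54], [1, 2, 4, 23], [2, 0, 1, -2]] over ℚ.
The invariant factors of A (the non-unit diagonal entries of the Smith normal form of xI - A over ℚ[x]) are (x^2 + x - 4)^2, each dividing the next. The characteristic polynomial is their product, (x^2 + x - 4)^2.

The rational canonical form is the block-diagonal matrix of companion matrices C(f_i):
R = [[0, 0, 0, -16], [1, 0, 0, 8], [0, 1, 0, 7], [0, 0, 1, -2]].

Note the characteristic polynomial does not split into linear factors over ℚ, so A has no Jordan form over ℚ; the rational canonical form exists over any field.

R = [[0, 0, 0, -16], [1, 0, 0, 8], [0, 1, 0, 7], [0, 0, 1, -2]]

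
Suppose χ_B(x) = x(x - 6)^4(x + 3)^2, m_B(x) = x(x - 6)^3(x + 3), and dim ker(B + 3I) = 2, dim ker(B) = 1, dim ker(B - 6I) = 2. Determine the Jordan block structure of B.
λ = -3: algebraic multiplicity 2 (exponent in χ_B), largest block size 1 (exponent in m_B), 2 blocks (geometric multiplicity). These force block sizes [1, 1].
λ = 0: algebraic multiplicity 1 (exponent in χ_B), largest block size 1 (exponent in m_B), 1 block (geometric multiplicity). This forces block sizes [1].
λ = 6: algebraic multiplicity 4 (exponent in χ_B), largest block size 3 (exponent in m_B), 2 blocks (geometric multiplicity). These force block sizes [3, 1].

Jordan blocks: (-3, 1), (-3, 1), (0, 1), (6, 3), (6, 1)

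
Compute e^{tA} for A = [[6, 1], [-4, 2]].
A has Jordan form J = [[4, 1], [0, 4]] with A = PJP^{-1}, so e^{tA} = P e^{tJ} P^{-1}.

For a Jordan block J_k(λ), e^{tJ_k(λ)} = e^{λt} · (I + tN + t^2 N^2/2! + ... + t^{k-1} N^{k-1}/(k-1)!) where N is the nilpotent superdiagonal part.

Assembling the blocks and conjugating back gives the entries of e^{tA} as shown above.

e^{tA} = [[(2*t + 1)*e^{4*t}, t*e^{4*t}], [-4*t*e^{4*t}, (1 - 2*t)*e^{4*t}]]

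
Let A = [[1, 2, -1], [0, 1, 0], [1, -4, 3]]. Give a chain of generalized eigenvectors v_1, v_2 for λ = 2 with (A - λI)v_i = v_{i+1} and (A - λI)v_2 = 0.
v_1 = [[0, 0, 1]]^T, v_2 = [[-1, 0, 1]]^T

We seek v_1 ∈ ker((A - 2I)^2) \ ker(A - 2I), then set v_{i+1} = (A - 2I) v_i.

One such chain is v_1 = [[0, 0, 1]]^T, v_2 = [[-1, 0, 1]]^T. Check: (A - 2I) v_2 = [[0, 0, 0]]^T = 0.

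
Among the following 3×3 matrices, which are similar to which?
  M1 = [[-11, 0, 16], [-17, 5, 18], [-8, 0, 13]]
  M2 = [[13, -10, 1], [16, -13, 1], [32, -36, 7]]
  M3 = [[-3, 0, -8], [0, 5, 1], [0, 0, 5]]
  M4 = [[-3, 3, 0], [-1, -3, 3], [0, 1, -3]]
Characteristic polynomials: χ_{M1} = (x - 5)^2(x + 3), χ_{M2} = (x - 5)^2(x + 3), χ_{M3} = (x - 5)^2(x + 3), χ_{M4} = (x + 3)^3.

{M1, M2, M3}: invariant factors (x - 5)^2(x + 3).

{M4}: invariant factors (x + 3)^3.

Matrices are similar if and only if their invariant-factor lists agree; the partition into similarity classes is {M1, M2, M3}, {M4}.

2 classes: {M1, M2, M3}, {M4}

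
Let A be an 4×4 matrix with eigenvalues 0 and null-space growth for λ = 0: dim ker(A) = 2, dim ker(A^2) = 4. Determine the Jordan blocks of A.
Jordan blocks: (0, 2), (0, 2)

λ = 0: successive nullity increments [2, 2] count blocks of size ≥ k; block sizes are [2, 2].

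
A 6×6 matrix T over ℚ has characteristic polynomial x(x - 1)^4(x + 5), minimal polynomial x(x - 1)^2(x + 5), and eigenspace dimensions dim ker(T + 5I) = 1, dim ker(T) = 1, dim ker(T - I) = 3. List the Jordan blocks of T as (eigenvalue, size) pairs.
λ = -5: algebraic multiplicity 1 (exponent in χ_T), largest block size 1 (exponent in m_T), 1 block (geometric multiplicity). This forces block sizes [1].
λ = 0: algebraic multiplicity 1 (exponent in χ_T), largest block size 1 (exponent in m_T), 1 block (geometric multiplicity). This forces block sizes [1].
λ = 1: algebraic multiplicity 4 (exponent in χ_T), largest block size 2 (exponent in m_T), 3 blocks (geometric multiplicity). These force block sizes [2, 1, 1].

Jordan blocks: (-5, 1), (0, 1), (1, 2), (1, 1), (1, 1)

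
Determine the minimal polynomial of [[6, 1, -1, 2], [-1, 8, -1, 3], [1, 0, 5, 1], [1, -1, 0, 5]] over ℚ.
m_A(x) = (x - 6)^2

The characteristic polynomial factors as (x - 6)^4. The minimal polynomial is ∏(x - λ)^{k_λ} where k_λ is the size of the largest Jordan block at λ.

For λ = 6: rank(A - 6I) = 2, and the largest Jordan block has size 2 (the smallest k with rank((A - 6I)^k) = rank((A - 6I)^(k+1))).

So m_A(x) = (x - 6)^2.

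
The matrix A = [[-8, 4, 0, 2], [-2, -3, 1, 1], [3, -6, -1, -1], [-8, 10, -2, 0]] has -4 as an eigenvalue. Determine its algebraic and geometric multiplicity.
The characteristic polynomial is (x + 2)(x + 3)^2(x + 4), so the factor x + 4 appears with exponent 1: the algebraic multiplicity is 1.

rank(A + 4I) = 3, so the eigenspace has dimension 4 - 3 = 1: the geometric multiplicity is 1.

algebraic multiplicity 1, geometric multiplicity 1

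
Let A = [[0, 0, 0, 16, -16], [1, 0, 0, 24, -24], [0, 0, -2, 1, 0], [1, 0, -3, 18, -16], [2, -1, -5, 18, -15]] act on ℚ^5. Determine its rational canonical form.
R = [[0, 0, 0, 0, -16], [1, 0, 0, 0, -8], [0, 1, 0, 0, -1], [0, 0, 1, 0, -7], [0, 0, 0, 1, 1]]

The invariant factors of A (the non-unit diagonal entries of the Smith normal form of xI - A over ℚ[x]) are (x + 1)(x^2 - x + 4)^2, each dividing the next. The characteristic polynomial is their product, (x + 1)(x^2 - x + 4)^2.

The rational canonical form is the block-diagonal matrix of companion matrices C(f_i):
R = [[0, 0, 0, 0, -16], [1, 0, 0, 0, -8], [0, 1, 0, 0, -1], [0, 0, 1, 0, -7], [0, 0, 0, 1, 1]].

Note the characteristic polynomial does not split into linear factors over ℚ, so A has no Jordan form over ℚ; the rational canonical form exists over any field.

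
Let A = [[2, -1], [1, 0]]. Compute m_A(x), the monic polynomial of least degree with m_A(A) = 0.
The characteristic polynomial factors as (x - 1)^2. The minimal polynomial is ∏(x - λ)^{k_λ} where k_λ is the size of the largest Jordan block at λ.

For λ = 1: rank(A - I) = 1, and the largest Jordan block has size 2 (the smallest k with rank((A - I)^k) = rank((A - I)^(k+1))).

So m_A(x) = (x - 1)^2.

m_A(x) = (x - 1)^2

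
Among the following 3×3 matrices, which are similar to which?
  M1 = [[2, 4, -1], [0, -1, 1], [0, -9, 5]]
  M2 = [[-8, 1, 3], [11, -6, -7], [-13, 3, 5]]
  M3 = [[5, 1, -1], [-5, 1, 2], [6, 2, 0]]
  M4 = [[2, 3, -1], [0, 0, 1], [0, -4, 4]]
2 classes: {M1, M3, M4}, {M2}

Characteristic polynomials: χ_{M1} = (x - 2)^3, χ_{M2} = (x + 3)^3, χ_{M3} = (x - 2)^3, χ_{M4} = (x - 2)^3.

{M1, M3, M4}: invariant factors (x - 2)^3.

{M2}: invariant factors (x + 3)^3.

Matrices are similar if and only if their invariant-factor lists agree; the partition into similarity classes is {M1, M3, M4}, {M2}.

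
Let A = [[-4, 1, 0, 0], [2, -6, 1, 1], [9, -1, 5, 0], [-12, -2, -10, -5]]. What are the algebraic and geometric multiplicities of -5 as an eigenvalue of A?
algebraic multiplicity 3, geometric multiplicity 1

The characteristic polynomial is (x - 5)(x + 5)^3, so the factor x + 5 appears with exponent 3: the algebraic multiplicity is 3.

rank(A + 5I) = 3, so the eigenspace has dimension 4 - 3 = 1: the geometric multiplicity is 1.

Since 1 < 3, A is not diagonalizable.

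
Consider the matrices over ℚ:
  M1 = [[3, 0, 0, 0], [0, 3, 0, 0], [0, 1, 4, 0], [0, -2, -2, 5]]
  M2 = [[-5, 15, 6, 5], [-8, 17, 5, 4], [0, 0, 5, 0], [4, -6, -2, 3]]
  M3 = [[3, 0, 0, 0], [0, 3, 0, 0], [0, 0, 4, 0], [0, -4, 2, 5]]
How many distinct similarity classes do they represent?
Characteristic polynomials: χ_{M1} = (x - 5)(x - 4)(x - 3)^2, χ_{M2} = (x - 5)^4, χ_{M3} = (x - 5)(x - 4)(x - 3)^2.

{M1, M3}: invariant factors x - 3, (x - 5)(x - 4)(x - 3).

{M2}: invariant factors x - 5, (x - 5)^3.

Matrices are similar if and only if their invariant-factor lists agree; the partition into similarity classes is {M1, M3}, {M2}.

2 classes: {M1, M3}, {M2}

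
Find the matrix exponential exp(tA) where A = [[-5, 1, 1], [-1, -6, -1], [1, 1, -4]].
A has Jordan form J = [[-5, 1, 0], [0, -5, 1], [0, 0, -5]] with A = PJP^{-1}, so e^{tA} = P e^{tJ} P^{-1}.

For a Jordan block J_k(λ), e^{tJ_k(λ)} = e^{λt} · (I + tN + t^2 N^2/2! + ... + t^{k-1} N^{k-1}/(k-1)!) where N is the nilpotent superdiagonal part.

Assembling the blocks and conjugating back gives the entries of e^{tA} as shown above.

e^{tA} = [[e^{-5*t}, t*e^{-5*t}, t*e^{-5*t}], [-t*e^{-5*t}, (-t^2/2 - t + 1)*e^{-5*t}, t*(-t - 2)*e^{-5*t}/2], [t*e^{-5*t}, t*(t + 2)*e^{-5*t}/2, (t^2/2 + t + 1)*e^{-5*t}]]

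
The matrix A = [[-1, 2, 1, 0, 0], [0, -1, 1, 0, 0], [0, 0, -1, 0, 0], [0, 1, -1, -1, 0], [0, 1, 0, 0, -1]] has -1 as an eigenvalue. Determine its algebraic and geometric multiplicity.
algebraic multiplicity 5, geometric multiplicity 3

The characteristic polynomial is (x + 1)^5, so the factor x + 1 appears with exponent 5: the algebraic multiplicity is 5.

rank(A + I) = 2, so the eigenspace has dimension 5 - 2 = 3: the geometric multiplicity is 3.

Since 3 < 5, A is not diagonalizable.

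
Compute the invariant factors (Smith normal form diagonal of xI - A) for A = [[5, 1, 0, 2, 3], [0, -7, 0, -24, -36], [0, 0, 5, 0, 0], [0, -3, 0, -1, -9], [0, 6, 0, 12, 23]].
The Jordan structure of A has elementary divisors (x - 5)^2, (x - 5), (x - 5), (x - 5). Arranging the block sizes at each eigenvalue in decreasing order and taking row products gives the invariant factors.

Invariant factors (smallest first, each dividing the next): x - 5, x - 5, x - 5, (x - 5)^2.

Check: the last factor (x - 5)^2 is the minimal polynomial, and the product (x - 5)^5 is the characteristic polynomial.

x - 5, x - 5, x - 5, (x - 5)^2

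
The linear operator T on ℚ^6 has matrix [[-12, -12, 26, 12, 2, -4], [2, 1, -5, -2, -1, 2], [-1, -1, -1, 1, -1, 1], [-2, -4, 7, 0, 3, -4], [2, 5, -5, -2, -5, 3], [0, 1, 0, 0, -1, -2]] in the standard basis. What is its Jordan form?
The characteristic polynomial is det(xI - A) = (x + 3)^5(x + 4), so the eigenvalues are -4 (algebraic multiplicity 1), -3 (algebraic multiplicity 5).

For λ = -4: algebraic multiplicity 1 gives one 1×1 block.

For λ = -3: rank(A + 3I) = 4, rank((A + 3I)^2) = 2, rank((A + 3I)^3) = 1. The eigenspace has dimension 6 - 4 = 2, so there are 2 Jordan blocks; the rank sequence gives block sizes [3, 2].

Assembling the blocks gives the Jordan form J above.

J = [[-4, 0, 0, 0, 0, 0], [0, -3, 1, 0, 0, 0], [0, 0, -3, 1, 0, 0], [0, 0, 0, -3, 0, 0], [0, 0, 0, 0, -3, 1], [0, 0, 0, 0, 0, -3]]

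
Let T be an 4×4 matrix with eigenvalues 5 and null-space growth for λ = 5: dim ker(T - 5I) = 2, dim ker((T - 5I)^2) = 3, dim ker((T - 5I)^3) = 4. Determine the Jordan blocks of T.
λ = 5: successive nullity increments [2, 1, 1] count blocks of size ≥ k; block sizes are [3, 1].

Jordan blocks: (5, 3), (5, 1)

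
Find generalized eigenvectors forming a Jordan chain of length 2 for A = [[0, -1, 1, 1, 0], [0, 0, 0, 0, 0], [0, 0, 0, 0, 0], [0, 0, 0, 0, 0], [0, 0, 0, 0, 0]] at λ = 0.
v_1 = [[0, 0, 0, 1, 0]]^T, v_2 = [[1, 0, 0, 0, 0]]^T

We seek v_1 ∈ ker(A^2) \ ker(A), then set v_{i+1} = A v_i.

One such chain is v_1 = [[0, 0, 0, 1, 0]]^T, v_2 = [[1, 0, 0, 0, 0]]^T. Check: A v_2 = [[0, 0, 0, 0, 0]]^T = 0.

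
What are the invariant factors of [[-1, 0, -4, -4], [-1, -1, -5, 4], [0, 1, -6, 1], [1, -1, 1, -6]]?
(x + 3)^2(x + 4)^2

The Jordan structure of A has elementary divisors (x + 4)^2, (x + 3)^2. Arranging the block sizes at each eigenvalue in decreasing order and taking row products gives the invariant factors.

Invariant factors (smallest first, each dividing the next): (x + 3)^2(x + 4)^2.

Check: the last factor (x + 3)^2(x + 4)^2 is the minimal polynomial, and the product (x + 3)^2(x + 4)^2 is the characteristic polynomial.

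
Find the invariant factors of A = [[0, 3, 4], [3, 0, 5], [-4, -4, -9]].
The Jordan structure of A has elementary divisors (x + 3)^3. Arranging the block sizes at each eigenvalue in decreasing order and taking row products gives the invariant factors.

Invariant factors (smallest first, each dividing the next): (x + 3)^3.

Check: the last factor (x + 3)^3 is the minimal polynomial, and the product (x + 3)^3 is the characteristic polynomial.

(x + 3)^3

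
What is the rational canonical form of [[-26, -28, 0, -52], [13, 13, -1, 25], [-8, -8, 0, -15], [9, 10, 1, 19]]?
The invariant factors of A (the non-unit diagonal entries of the Smith normal form of xI - A over ℚ[x]) are (x - 6)(x^3 + 4x + 3), each dividing the next. The characteristic polynomial is their product, (x - 6)(x^3 + 4x + 3).

The rational canonical form is the block-diagonal matrix of companion matrices C(f_i):
R = [[0, 0, 0, 18], [1, 0, 0, 21], [0, 1, 0, -4], [0, 0, 1, 6]].

Note the characteristic polynomial does not split into linear factors over ℚ, so A has no Jordan form over ℚ; the rational canonical form exists over any field.

R = [[0, 0, 0, 18], [1, 0, 0, 21], [0, 1, 0, -4], [0, 0, 1, 6]]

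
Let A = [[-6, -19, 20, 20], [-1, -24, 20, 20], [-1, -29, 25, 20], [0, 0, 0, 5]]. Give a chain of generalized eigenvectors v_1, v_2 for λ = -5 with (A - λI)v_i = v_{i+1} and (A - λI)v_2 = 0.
v_1 = [[2, 1, 1, 0]]^T, v_2 = [[-1, -1, -1, 0]]^T

We seek v_1 ∈ ker((A + 5I)^2) \ ker(A + 5I), then set v_{i+1} = (A + 5I) v_i.

One such chain is v_1 = [[2, 1, 1, 0]]^T, v_2 = [[-1, -1, -1, 0]]^T. Check: (A + 5I) v_2 = [[0, 0, 0, 0]]^T = 0.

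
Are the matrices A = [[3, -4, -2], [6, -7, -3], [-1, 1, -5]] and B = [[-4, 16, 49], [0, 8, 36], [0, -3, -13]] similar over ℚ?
Two matrices over a field are similar if and only if they have the same invariant factors.

Both A and B have characteristic polynomial (x + 1)(x + 4)^2 and minimal polynomial (x + 1)(x + 4)^2. Computing further, both have invariant factors (x + 1)(x + 4)^2. Hence A and B are similar.

Yes.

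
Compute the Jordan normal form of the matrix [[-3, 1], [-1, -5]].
J = [[-4, 1], [0, -4]]

The characteristic polynomial is det(xI - A) = (x + 4)^2, so the eigenvalues are -4 (algebraic multiplicity 2).

For λ = -4: rank(A + 4I) = 1, rank((A + 4I)^2) = 0. The eigenspace has dimension 2 - 1 = 1, so there is 1 Jordan block; the rank sequence gives block sizes [2].

Assembling the blocks gives the Jordan form J above.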